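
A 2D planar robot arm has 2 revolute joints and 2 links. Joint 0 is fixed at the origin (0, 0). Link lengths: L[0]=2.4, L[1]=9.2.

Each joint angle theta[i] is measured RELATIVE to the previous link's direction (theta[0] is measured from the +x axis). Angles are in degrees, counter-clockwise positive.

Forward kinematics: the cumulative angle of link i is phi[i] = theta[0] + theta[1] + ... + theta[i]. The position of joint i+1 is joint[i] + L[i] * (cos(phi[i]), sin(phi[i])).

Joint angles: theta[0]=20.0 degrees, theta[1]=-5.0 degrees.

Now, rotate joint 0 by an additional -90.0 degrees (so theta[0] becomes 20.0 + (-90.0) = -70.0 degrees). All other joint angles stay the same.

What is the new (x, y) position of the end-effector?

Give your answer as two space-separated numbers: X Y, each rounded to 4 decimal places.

joint[0] = (0.0000, 0.0000)  (base)
link 0: phi[0] = -70 = -70 deg
  cos(-70 deg) = 0.3420, sin(-70 deg) = -0.9397
  joint[1] = (0.0000, 0.0000) + 2.4 * (0.3420, -0.9397) = (0.0000 + 0.8208, 0.0000 + -2.2553) = (0.8208, -2.2553)
link 1: phi[1] = -70 + -5 = -75 deg
  cos(-75 deg) = 0.2588, sin(-75 deg) = -0.9659
  joint[2] = (0.8208, -2.2553) + 9.2 * (0.2588, -0.9659) = (0.8208 + 2.3811, -2.2553 + -8.8865) = (3.2020, -11.1418)
End effector: (3.2020, -11.1418)

Answer: 3.2020 -11.1418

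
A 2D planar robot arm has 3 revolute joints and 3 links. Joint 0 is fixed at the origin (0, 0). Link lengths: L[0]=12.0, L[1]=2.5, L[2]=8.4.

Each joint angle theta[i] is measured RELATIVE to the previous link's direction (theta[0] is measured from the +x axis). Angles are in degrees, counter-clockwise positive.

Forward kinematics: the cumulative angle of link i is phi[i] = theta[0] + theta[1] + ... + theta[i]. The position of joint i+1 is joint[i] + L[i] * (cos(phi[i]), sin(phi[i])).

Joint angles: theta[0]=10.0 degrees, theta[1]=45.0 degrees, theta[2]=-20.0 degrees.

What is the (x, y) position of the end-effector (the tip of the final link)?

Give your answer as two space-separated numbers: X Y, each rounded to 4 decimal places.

joint[0] = (0.0000, 0.0000)  (base)
link 0: phi[0] = 10 = 10 deg
  cos(10 deg) = 0.9848, sin(10 deg) = 0.1736
  joint[1] = (0.0000, 0.0000) + 12 * (0.9848, 0.1736) = (0.0000 + 11.8177, 0.0000 + 2.0838) = (11.8177, 2.0838)
link 1: phi[1] = 10 + 45 = 55 deg
  cos(55 deg) = 0.5736, sin(55 deg) = 0.8192
  joint[2] = (11.8177, 2.0838) + 2.5 * (0.5736, 0.8192) = (11.8177 + 1.4339, 2.0838 + 2.0479) = (13.2516, 4.1317)
link 2: phi[2] = 10 + 45 + -20 = 35 deg
  cos(35 deg) = 0.8192, sin(35 deg) = 0.5736
  joint[3] = (13.2516, 4.1317) + 8.4 * (0.8192, 0.5736) = (13.2516 + 6.8809, 4.1317 + 4.8180) = (20.1325, 8.9497)
End effector: (20.1325, 8.9497)

Answer: 20.1325 8.9497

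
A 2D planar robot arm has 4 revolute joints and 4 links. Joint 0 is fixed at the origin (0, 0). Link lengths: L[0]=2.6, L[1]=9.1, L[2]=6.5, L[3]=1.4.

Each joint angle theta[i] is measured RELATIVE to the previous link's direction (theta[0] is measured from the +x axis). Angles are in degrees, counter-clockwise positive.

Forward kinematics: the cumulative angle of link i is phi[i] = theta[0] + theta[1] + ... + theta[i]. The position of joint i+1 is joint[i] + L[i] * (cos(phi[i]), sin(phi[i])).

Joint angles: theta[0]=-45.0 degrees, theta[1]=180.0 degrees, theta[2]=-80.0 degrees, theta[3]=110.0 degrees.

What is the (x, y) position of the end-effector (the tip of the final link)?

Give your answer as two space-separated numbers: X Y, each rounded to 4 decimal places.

Answer: -2.2202 10.2830

Derivation:
joint[0] = (0.0000, 0.0000)  (base)
link 0: phi[0] = -45 = -45 deg
  cos(-45 deg) = 0.7071, sin(-45 deg) = -0.7071
  joint[1] = (0.0000, 0.0000) + 2.6 * (0.7071, -0.7071) = (0.0000 + 1.8385, 0.0000 + -1.8385) = (1.8385, -1.8385)
link 1: phi[1] = -45 + 180 = 135 deg
  cos(135 deg) = -0.7071, sin(135 deg) = 0.7071
  joint[2] = (1.8385, -1.8385) + 9.1 * (-0.7071, 0.7071) = (1.8385 + -6.4347, -1.8385 + 6.4347) = (-4.5962, 4.5962)
link 2: phi[2] = -45 + 180 + -80 = 55 deg
  cos(55 deg) = 0.5736, sin(55 deg) = 0.8192
  joint[3] = (-4.5962, 4.5962) + 6.5 * (0.5736, 0.8192) = (-4.5962 + 3.7282, 4.5962 + 5.3245) = (-0.8679, 9.9207)
link 3: phi[3] = -45 + 180 + -80 + 110 = 165 deg
  cos(165 deg) = -0.9659, sin(165 deg) = 0.2588
  joint[4] = (-0.8679, 9.9207) + 1.4 * (-0.9659, 0.2588) = (-0.8679 + -1.3523, 9.9207 + 0.3623) = (-2.2202, 10.2830)
End effector: (-2.2202, 10.2830)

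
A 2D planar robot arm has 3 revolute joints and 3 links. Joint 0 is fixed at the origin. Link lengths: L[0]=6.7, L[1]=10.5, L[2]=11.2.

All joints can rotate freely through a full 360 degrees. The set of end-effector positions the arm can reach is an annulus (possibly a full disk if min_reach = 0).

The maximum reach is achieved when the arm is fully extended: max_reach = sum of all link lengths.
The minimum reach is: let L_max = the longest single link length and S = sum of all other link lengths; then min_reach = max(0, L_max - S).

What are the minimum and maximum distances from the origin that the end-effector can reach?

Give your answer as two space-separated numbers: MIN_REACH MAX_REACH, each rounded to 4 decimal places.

Answer: 0.0000 28.4000

Derivation:
Link lengths: [6.7, 10.5, 11.2]
max_reach = 6.7 + 10.5 + 11.2 = 28.4
L_max = max([6.7, 10.5, 11.2]) = 11.2
S (sum of others) = 28.4 - 11.2 = 17.2
min_reach = max(0, 11.2 - 17.2) = max(0, -6) = 0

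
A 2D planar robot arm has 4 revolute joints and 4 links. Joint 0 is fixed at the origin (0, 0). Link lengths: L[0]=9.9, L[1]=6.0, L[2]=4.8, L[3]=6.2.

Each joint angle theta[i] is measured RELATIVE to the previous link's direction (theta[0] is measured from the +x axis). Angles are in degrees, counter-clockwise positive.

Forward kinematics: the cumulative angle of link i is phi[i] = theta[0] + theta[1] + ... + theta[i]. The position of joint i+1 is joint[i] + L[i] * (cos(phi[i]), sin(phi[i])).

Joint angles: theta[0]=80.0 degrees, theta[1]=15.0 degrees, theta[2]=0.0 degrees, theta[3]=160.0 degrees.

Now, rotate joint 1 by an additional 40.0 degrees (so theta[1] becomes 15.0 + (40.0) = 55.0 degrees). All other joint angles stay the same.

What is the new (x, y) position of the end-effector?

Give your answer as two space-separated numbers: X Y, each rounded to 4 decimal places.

joint[0] = (0.0000, 0.0000)  (base)
link 0: phi[0] = 80 = 80 deg
  cos(80 deg) = 0.1736, sin(80 deg) = 0.9848
  joint[1] = (0.0000, 0.0000) + 9.9 * (0.1736, 0.9848) = (0.0000 + 1.7191, 0.0000 + 9.7496) = (1.7191, 9.7496)
link 1: phi[1] = 80 + 55 = 135 deg
  cos(135 deg) = -0.7071, sin(135 deg) = 0.7071
  joint[2] = (1.7191, 9.7496) + 6 * (-0.7071, 0.7071) = (1.7191 + -4.2426, 9.7496 + 4.2426) = (-2.5235, 13.9922)
link 2: phi[2] = 80 + 55 + 0 = 135 deg
  cos(135 deg) = -0.7071, sin(135 deg) = 0.7071
  joint[3] = (-2.5235, 13.9922) + 4.8 * (-0.7071, 0.7071) = (-2.5235 + -3.3941, 13.9922 + 3.3941) = (-5.9176, 17.3863)
link 3: phi[3] = 80 + 55 + 0 + 160 = 295 deg
  cos(295 deg) = 0.4226, sin(295 deg) = -0.9063
  joint[4] = (-5.9176, 17.3863) + 6.2 * (0.4226, -0.9063) = (-5.9176 + 2.6202, 17.3863 + -5.6191) = (-3.2974, 11.7672)
End effector: (-3.2974, 11.7672)

Answer: -3.2974 11.7672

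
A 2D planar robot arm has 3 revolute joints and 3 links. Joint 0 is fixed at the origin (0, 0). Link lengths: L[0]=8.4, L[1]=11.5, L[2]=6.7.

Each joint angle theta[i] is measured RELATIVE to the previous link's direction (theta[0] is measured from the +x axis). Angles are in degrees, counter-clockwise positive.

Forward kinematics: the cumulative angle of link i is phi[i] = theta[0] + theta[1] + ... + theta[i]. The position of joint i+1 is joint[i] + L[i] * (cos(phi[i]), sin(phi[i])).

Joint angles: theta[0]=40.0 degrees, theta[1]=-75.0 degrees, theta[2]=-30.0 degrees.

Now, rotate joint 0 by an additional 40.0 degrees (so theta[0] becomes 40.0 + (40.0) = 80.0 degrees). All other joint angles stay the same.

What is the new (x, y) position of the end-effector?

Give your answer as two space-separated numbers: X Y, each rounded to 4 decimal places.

Answer: 18.9871 6.4431

Derivation:
joint[0] = (0.0000, 0.0000)  (base)
link 0: phi[0] = 80 = 80 deg
  cos(80 deg) = 0.1736, sin(80 deg) = 0.9848
  joint[1] = (0.0000, 0.0000) + 8.4 * (0.1736, 0.9848) = (0.0000 + 1.4586, 0.0000 + 8.2724) = (1.4586, 8.2724)
link 1: phi[1] = 80 + -75 = 5 deg
  cos(5 deg) = 0.9962, sin(5 deg) = 0.0872
  joint[2] = (1.4586, 8.2724) + 11.5 * (0.9962, 0.0872) = (1.4586 + 11.4562, 8.2724 + 1.0023) = (12.9149, 9.2747)
link 2: phi[2] = 80 + -75 + -30 = -25 deg
  cos(-25 deg) = 0.9063, sin(-25 deg) = -0.4226
  joint[3] = (12.9149, 9.2747) + 6.7 * (0.9063, -0.4226) = (12.9149 + 6.0723, 9.2747 + -2.8315) = (18.9871, 6.4431)
End effector: (18.9871, 6.4431)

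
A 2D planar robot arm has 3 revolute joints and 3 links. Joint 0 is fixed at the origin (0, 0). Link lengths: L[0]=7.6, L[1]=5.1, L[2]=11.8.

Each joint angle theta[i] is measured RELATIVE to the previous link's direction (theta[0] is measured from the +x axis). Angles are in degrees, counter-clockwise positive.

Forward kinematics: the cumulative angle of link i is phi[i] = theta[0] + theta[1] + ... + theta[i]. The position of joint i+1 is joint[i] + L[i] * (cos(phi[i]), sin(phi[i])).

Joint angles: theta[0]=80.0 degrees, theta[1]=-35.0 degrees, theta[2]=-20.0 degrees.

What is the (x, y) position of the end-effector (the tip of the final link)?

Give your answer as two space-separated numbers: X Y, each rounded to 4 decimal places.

joint[0] = (0.0000, 0.0000)  (base)
link 0: phi[0] = 80 = 80 deg
  cos(80 deg) = 0.1736, sin(80 deg) = 0.9848
  joint[1] = (0.0000, 0.0000) + 7.6 * (0.1736, 0.9848) = (0.0000 + 1.3197, 0.0000 + 7.4845) = (1.3197, 7.4845)
link 1: phi[1] = 80 + -35 = 45 deg
  cos(45 deg) = 0.7071, sin(45 deg) = 0.7071
  joint[2] = (1.3197, 7.4845) + 5.1 * (0.7071, 0.7071) = (1.3197 + 3.6062, 7.4845 + 3.6062) = (4.9260, 11.0908)
link 2: phi[2] = 80 + -35 + -20 = 25 deg
  cos(25 deg) = 0.9063, sin(25 deg) = 0.4226
  joint[3] = (4.9260, 11.0908) + 11.8 * (0.9063, 0.4226) = (4.9260 + 10.6944, 11.0908 + 4.9869) = (15.6204, 16.0777)
End effector: (15.6204, 16.0777)

Answer: 15.6204 16.0777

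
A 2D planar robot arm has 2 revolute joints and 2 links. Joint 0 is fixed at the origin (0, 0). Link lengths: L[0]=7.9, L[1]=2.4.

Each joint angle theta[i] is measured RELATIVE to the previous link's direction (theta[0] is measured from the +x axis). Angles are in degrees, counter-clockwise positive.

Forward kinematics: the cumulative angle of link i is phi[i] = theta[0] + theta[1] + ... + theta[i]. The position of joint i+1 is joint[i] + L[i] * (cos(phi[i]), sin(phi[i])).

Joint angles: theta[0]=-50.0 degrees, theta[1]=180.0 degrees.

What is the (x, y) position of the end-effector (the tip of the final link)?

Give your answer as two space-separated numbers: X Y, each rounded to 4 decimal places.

joint[0] = (0.0000, 0.0000)  (base)
link 0: phi[0] = -50 = -50 deg
  cos(-50 deg) = 0.6428, sin(-50 deg) = -0.7660
  joint[1] = (0.0000, 0.0000) + 7.9 * (0.6428, -0.7660) = (0.0000 + 5.0780, 0.0000 + -6.0518) = (5.0780, -6.0518)
link 1: phi[1] = -50 + 180 = 130 deg
  cos(130 deg) = -0.6428, sin(130 deg) = 0.7660
  joint[2] = (5.0780, -6.0518) + 2.4 * (-0.6428, 0.7660) = (5.0780 + -1.5427, -6.0518 + 1.8385) = (3.5353, -4.2132)
End effector: (3.5353, -4.2132)

Answer: 3.5353 -4.2132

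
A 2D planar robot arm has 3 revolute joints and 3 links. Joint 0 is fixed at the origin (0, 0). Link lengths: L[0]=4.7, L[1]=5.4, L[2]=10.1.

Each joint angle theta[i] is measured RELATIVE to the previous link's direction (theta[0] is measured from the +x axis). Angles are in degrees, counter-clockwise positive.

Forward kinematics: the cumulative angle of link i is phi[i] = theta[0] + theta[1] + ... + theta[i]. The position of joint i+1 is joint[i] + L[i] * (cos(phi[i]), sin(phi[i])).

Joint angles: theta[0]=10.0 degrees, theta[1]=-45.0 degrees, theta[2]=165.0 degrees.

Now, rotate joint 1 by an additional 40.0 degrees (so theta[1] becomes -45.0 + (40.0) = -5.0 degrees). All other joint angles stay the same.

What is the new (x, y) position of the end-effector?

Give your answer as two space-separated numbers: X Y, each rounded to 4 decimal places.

Answer: 0.0615 3.0406

Derivation:
joint[0] = (0.0000, 0.0000)  (base)
link 0: phi[0] = 10 = 10 deg
  cos(10 deg) = 0.9848, sin(10 deg) = 0.1736
  joint[1] = (0.0000, 0.0000) + 4.7 * (0.9848, 0.1736) = (0.0000 + 4.6286, 0.0000 + 0.8161) = (4.6286, 0.8161)
link 1: phi[1] = 10 + -5 = 5 deg
  cos(5 deg) = 0.9962, sin(5 deg) = 0.0872
  joint[2] = (4.6286, 0.8161) + 5.4 * (0.9962, 0.0872) = (4.6286 + 5.3795, 0.8161 + 0.4706) = (10.0080, 1.2868)
link 2: phi[2] = 10 + -5 + 165 = 170 deg
  cos(170 deg) = -0.9848, sin(170 deg) = 0.1736
  joint[3] = (10.0080, 1.2868) + 10.1 * (-0.9848, 0.1736) = (10.0080 + -9.9466, 1.2868 + 1.7538) = (0.0615, 3.0406)
End effector: (0.0615, 3.0406)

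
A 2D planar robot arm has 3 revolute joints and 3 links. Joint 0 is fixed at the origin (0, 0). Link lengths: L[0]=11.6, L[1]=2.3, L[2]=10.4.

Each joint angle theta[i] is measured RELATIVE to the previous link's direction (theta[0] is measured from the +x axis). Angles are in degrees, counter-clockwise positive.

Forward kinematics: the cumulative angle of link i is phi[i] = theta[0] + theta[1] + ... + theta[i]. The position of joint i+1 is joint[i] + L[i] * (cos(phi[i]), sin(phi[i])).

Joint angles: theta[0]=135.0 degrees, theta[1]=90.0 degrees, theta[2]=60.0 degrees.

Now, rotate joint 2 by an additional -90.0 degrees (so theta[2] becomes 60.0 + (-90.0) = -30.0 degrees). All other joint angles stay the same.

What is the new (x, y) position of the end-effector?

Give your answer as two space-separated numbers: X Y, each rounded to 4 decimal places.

Answer: -19.8744 3.8844

Derivation:
joint[0] = (0.0000, 0.0000)  (base)
link 0: phi[0] = 135 = 135 deg
  cos(135 deg) = -0.7071, sin(135 deg) = 0.7071
  joint[1] = (0.0000, 0.0000) + 11.6 * (-0.7071, 0.7071) = (0.0000 + -8.2024, 0.0000 + 8.2024) = (-8.2024, 8.2024)
link 1: phi[1] = 135 + 90 = 225 deg
  cos(225 deg) = -0.7071, sin(225 deg) = -0.7071
  joint[2] = (-8.2024, 8.2024) + 2.3 * (-0.7071, -0.7071) = (-8.2024 + -1.6263, 8.2024 + -1.6263) = (-9.8288, 6.5761)
link 2: phi[2] = 135 + 90 + -30 = 195 deg
  cos(195 deg) = -0.9659, sin(195 deg) = -0.2588
  joint[3] = (-9.8288, 6.5761) + 10.4 * (-0.9659, -0.2588) = (-9.8288 + -10.0456, 6.5761 + -2.6917) = (-19.8744, 3.8844)
End effector: (-19.8744, 3.8844)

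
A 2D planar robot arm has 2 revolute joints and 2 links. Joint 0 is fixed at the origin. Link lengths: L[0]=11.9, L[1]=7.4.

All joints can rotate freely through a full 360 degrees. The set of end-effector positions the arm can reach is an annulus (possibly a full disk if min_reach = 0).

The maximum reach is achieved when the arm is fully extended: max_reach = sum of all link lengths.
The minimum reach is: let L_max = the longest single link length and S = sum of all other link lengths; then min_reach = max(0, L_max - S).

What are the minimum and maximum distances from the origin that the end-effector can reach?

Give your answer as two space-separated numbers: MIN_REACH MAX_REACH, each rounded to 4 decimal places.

Answer: 4.5000 19.3000

Derivation:
Link lengths: [11.9, 7.4]
max_reach = 11.9 + 7.4 = 19.3
L_max = max([11.9, 7.4]) = 11.9
S (sum of others) = 19.3 - 11.9 = 7.4
min_reach = max(0, 11.9 - 7.4) = max(0, 4.5) = 4.5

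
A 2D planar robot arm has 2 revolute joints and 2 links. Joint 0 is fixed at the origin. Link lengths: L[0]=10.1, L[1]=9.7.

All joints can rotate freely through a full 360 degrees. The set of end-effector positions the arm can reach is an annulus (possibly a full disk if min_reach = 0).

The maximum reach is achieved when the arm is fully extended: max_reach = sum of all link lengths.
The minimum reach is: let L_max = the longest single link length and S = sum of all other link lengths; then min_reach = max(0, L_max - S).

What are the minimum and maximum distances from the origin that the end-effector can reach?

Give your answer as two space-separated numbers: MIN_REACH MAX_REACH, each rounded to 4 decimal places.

Link lengths: [10.1, 9.7]
max_reach = 10.1 + 9.7 = 19.8
L_max = max([10.1, 9.7]) = 10.1
S (sum of others) = 19.8 - 10.1 = 9.7
min_reach = max(0, 10.1 - 9.7) = max(0, 0.4) = 0.4

Answer: 0.4000 19.8000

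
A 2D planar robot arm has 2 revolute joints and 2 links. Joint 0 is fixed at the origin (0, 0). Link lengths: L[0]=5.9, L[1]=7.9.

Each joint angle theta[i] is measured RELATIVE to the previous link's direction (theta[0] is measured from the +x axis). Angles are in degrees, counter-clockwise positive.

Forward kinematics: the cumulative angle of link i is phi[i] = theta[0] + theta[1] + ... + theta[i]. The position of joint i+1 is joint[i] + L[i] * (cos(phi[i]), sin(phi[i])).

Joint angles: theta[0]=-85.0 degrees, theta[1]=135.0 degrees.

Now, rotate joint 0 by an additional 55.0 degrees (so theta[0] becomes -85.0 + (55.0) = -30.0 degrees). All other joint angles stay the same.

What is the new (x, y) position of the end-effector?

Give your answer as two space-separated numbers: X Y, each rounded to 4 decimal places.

joint[0] = (0.0000, 0.0000)  (base)
link 0: phi[0] = -30 = -30 deg
  cos(-30 deg) = 0.8660, sin(-30 deg) = -0.5000
  joint[1] = (0.0000, 0.0000) + 5.9 * (0.8660, -0.5000) = (0.0000 + 5.1095, 0.0000 + -2.9500) = (5.1095, -2.9500)
link 1: phi[1] = -30 + 135 = 105 deg
  cos(105 deg) = -0.2588, sin(105 deg) = 0.9659
  joint[2] = (5.1095, -2.9500) + 7.9 * (-0.2588, 0.9659) = (5.1095 + -2.0447, -2.9500 + 7.6308) = (3.0649, 4.6808)
End effector: (3.0649, 4.6808)

Answer: 3.0649 4.6808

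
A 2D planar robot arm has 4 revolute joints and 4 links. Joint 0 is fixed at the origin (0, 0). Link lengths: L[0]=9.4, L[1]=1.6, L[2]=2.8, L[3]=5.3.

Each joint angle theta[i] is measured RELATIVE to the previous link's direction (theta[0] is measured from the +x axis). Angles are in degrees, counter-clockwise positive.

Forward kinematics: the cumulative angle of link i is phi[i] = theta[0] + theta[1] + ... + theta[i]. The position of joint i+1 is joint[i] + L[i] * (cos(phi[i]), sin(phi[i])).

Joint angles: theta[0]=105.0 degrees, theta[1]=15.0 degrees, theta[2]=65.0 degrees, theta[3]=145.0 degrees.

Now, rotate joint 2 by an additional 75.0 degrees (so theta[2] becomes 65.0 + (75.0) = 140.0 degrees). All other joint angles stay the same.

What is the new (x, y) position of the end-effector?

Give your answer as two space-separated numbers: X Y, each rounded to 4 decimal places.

Answer: 0.0286 11.4555

Derivation:
joint[0] = (0.0000, 0.0000)  (base)
link 0: phi[0] = 105 = 105 deg
  cos(105 deg) = -0.2588, sin(105 deg) = 0.9659
  joint[1] = (0.0000, 0.0000) + 9.4 * (-0.2588, 0.9659) = (0.0000 + -2.4329, 0.0000 + 9.0797) = (-2.4329, 9.0797)
link 1: phi[1] = 105 + 15 = 120 deg
  cos(120 deg) = -0.5000, sin(120 deg) = 0.8660
  joint[2] = (-2.4329, 9.0797) + 1.6 * (-0.5000, 0.8660) = (-2.4329 + -0.8000, 9.0797 + 1.3856) = (-3.2329, 10.4653)
link 2: phi[2] = 105 + 15 + 140 = 260 deg
  cos(260 deg) = -0.1736, sin(260 deg) = -0.9848
  joint[3] = (-3.2329, 10.4653) + 2.8 * (-0.1736, -0.9848) = (-3.2329 + -0.4862, 10.4653 + -2.7575) = (-3.7191, 7.7079)
link 3: phi[3] = 105 + 15 + 140 + 145 = 405 deg
  cos(405 deg) = 0.7071, sin(405 deg) = 0.7071
  joint[4] = (-3.7191, 7.7079) + 5.3 * (0.7071, 0.7071) = (-3.7191 + 3.7477, 7.7079 + 3.7477) = (0.0286, 11.4555)
End effector: (0.0286, 11.4555)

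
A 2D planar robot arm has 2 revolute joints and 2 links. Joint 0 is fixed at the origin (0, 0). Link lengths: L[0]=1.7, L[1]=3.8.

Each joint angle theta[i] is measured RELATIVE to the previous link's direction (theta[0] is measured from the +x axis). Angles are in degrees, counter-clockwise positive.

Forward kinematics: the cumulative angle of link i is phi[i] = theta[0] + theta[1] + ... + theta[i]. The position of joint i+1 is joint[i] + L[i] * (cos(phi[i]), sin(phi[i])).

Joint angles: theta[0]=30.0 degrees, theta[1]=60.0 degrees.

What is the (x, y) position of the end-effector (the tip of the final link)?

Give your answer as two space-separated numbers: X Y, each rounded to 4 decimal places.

joint[0] = (0.0000, 0.0000)  (base)
link 0: phi[0] = 30 = 30 deg
  cos(30 deg) = 0.8660, sin(30 deg) = 0.5000
  joint[1] = (0.0000, 0.0000) + 1.7 * (0.8660, 0.5000) = (0.0000 + 1.4722, 0.0000 + 0.8500) = (1.4722, 0.8500)
link 1: phi[1] = 30 + 60 = 90 deg
  cos(90 deg) = 0.0000, sin(90 deg) = 1.0000
  joint[2] = (1.4722, 0.8500) + 3.8 * (0.0000, 1.0000) = (1.4722 + 0.0000, 0.8500 + 3.8000) = (1.4722, 4.6500)
End effector: (1.4722, 4.6500)

Answer: 1.4722 4.6500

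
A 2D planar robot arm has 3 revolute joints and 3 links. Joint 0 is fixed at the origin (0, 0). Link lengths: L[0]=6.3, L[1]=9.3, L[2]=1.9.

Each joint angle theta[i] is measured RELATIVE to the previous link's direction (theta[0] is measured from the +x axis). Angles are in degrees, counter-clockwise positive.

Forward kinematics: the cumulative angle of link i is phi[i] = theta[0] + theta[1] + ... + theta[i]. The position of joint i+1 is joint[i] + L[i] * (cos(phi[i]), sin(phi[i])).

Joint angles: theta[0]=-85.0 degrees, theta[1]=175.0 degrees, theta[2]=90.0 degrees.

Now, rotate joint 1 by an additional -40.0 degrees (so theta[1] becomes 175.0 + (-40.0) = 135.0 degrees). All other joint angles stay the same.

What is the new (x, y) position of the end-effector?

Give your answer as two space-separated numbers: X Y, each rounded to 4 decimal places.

joint[0] = (0.0000, 0.0000)  (base)
link 0: phi[0] = -85 = -85 deg
  cos(-85 deg) = 0.0872, sin(-85 deg) = -0.9962
  joint[1] = (0.0000, 0.0000) + 6.3 * (0.0872, -0.9962) = (0.0000 + 0.5491, 0.0000 + -6.2760) = (0.5491, -6.2760)
link 1: phi[1] = -85 + 135 = 50 deg
  cos(50 deg) = 0.6428, sin(50 deg) = 0.7660
  joint[2] = (0.5491, -6.2760) + 9.3 * (0.6428, 0.7660) = (0.5491 + 5.9779, -6.2760 + 7.1242) = (6.5270, 0.8482)
link 2: phi[2] = -85 + 135 + 90 = 140 deg
  cos(140 deg) = -0.7660, sin(140 deg) = 0.6428
  joint[3] = (6.5270, 0.8482) + 1.9 * (-0.7660, 0.6428) = (6.5270 + -1.4555, 0.8482 + 1.2213) = (5.0715, 2.0695)
End effector: (5.0715, 2.0695)

Answer: 5.0715 2.0695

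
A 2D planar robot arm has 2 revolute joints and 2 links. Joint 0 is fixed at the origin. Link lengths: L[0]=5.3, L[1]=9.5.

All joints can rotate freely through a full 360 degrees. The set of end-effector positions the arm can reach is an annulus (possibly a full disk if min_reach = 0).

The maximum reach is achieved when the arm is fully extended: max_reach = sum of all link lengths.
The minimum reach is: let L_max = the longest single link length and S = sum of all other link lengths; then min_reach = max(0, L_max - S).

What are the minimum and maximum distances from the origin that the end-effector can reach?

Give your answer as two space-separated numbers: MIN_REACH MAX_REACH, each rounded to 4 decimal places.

Link lengths: [5.3, 9.5]
max_reach = 5.3 + 9.5 = 14.8
L_max = max([5.3, 9.5]) = 9.5
S (sum of others) = 14.8 - 9.5 = 5.3
min_reach = max(0, 9.5 - 5.3) = max(0, 4.2) = 4.2

Answer: 4.2000 14.8000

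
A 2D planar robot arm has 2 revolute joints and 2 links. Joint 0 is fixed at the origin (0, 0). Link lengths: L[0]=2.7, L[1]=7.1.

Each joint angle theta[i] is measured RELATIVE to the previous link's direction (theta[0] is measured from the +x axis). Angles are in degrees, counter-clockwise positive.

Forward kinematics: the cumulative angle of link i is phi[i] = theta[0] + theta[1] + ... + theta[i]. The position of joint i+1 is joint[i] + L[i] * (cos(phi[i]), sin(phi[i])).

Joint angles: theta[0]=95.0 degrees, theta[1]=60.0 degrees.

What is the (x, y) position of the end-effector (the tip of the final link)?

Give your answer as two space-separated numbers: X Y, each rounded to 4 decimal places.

Answer: -6.6701 5.6903

Derivation:
joint[0] = (0.0000, 0.0000)  (base)
link 0: phi[0] = 95 = 95 deg
  cos(95 deg) = -0.0872, sin(95 deg) = 0.9962
  joint[1] = (0.0000, 0.0000) + 2.7 * (-0.0872, 0.9962) = (0.0000 + -0.2353, 0.0000 + 2.6897) = (-0.2353, 2.6897)
link 1: phi[1] = 95 + 60 = 155 deg
  cos(155 deg) = -0.9063, sin(155 deg) = 0.4226
  joint[2] = (-0.2353, 2.6897) + 7.1 * (-0.9063, 0.4226) = (-0.2353 + -6.4348, 2.6897 + 3.0006) = (-6.6701, 5.6903)
End effector: (-6.6701, 5.6903)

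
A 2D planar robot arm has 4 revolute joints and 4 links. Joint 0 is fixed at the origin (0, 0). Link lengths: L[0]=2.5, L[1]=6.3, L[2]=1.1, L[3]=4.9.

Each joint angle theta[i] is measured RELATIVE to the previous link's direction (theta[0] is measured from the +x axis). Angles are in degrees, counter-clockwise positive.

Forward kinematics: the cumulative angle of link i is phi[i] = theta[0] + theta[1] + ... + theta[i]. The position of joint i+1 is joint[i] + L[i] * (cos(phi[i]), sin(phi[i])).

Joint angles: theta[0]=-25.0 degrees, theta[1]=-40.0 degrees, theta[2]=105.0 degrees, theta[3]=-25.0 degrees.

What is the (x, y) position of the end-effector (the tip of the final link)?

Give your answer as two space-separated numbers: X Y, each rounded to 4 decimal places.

joint[0] = (0.0000, 0.0000)  (base)
link 0: phi[0] = -25 = -25 deg
  cos(-25 deg) = 0.9063, sin(-25 deg) = -0.4226
  joint[1] = (0.0000, 0.0000) + 2.5 * (0.9063, -0.4226) = (0.0000 + 2.2658, 0.0000 + -1.0565) = (2.2658, -1.0565)
link 1: phi[1] = -25 + -40 = -65 deg
  cos(-65 deg) = 0.4226, sin(-65 deg) = -0.9063
  joint[2] = (2.2658, -1.0565) + 6.3 * (0.4226, -0.9063) = (2.2658 + 2.6625, -1.0565 + -5.7097) = (4.9283, -6.7663)
link 2: phi[2] = -25 + -40 + 105 = 40 deg
  cos(40 deg) = 0.7660, sin(40 deg) = 0.6428
  joint[3] = (4.9283, -6.7663) + 1.1 * (0.7660, 0.6428) = (4.9283 + 0.8426, -6.7663 + 0.7071) = (5.7709, -6.0592)
link 3: phi[3] = -25 + -40 + 105 + -25 = 15 deg
  cos(15 deg) = 0.9659, sin(15 deg) = 0.2588
  joint[4] = (5.7709, -6.0592) + 4.9 * (0.9659, 0.2588) = (5.7709 + 4.7330, -6.0592 + 1.2682) = (10.5039, -4.7910)
End effector: (10.5039, -4.7910)

Answer: 10.5039 -4.7910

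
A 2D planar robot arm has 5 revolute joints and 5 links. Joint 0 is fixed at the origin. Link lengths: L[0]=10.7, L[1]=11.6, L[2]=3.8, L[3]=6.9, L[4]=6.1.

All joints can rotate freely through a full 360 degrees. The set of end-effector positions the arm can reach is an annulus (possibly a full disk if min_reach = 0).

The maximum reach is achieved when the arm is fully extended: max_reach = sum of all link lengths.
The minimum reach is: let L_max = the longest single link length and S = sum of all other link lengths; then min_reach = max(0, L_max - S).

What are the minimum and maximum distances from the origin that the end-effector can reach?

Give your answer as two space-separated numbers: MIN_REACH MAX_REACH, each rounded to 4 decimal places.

Answer: 0.0000 39.1000

Derivation:
Link lengths: [10.7, 11.6, 3.8, 6.9, 6.1]
max_reach = 10.7 + 11.6 + 3.8 + 6.9 + 6.1 = 39.1
L_max = max([10.7, 11.6, 3.8, 6.9, 6.1]) = 11.6
S (sum of others) = 39.1 - 11.6 = 27.5
min_reach = max(0, 11.6 - 27.5) = max(0, -15.9) = 0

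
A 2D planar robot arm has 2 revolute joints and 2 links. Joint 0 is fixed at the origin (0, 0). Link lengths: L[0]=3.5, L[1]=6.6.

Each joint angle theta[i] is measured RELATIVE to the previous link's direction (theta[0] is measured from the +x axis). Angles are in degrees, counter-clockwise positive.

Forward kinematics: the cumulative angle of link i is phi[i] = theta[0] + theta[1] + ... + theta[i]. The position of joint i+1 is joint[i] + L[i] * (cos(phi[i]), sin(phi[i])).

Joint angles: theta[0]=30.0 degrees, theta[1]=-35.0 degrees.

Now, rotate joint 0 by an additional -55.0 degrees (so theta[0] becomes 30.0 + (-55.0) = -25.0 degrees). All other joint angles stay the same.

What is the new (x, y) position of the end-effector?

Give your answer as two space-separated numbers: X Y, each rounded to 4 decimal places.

joint[0] = (0.0000, 0.0000)  (base)
link 0: phi[0] = -25 = -25 deg
  cos(-25 deg) = 0.9063, sin(-25 deg) = -0.4226
  joint[1] = (0.0000, 0.0000) + 3.5 * (0.9063, -0.4226) = (0.0000 + 3.1721, 0.0000 + -1.4792) = (3.1721, -1.4792)
link 1: phi[1] = -25 + -35 = -60 deg
  cos(-60 deg) = 0.5000, sin(-60 deg) = -0.8660
  joint[2] = (3.1721, -1.4792) + 6.6 * (0.5000, -0.8660) = (3.1721 + 3.3000, -1.4792 + -5.7158) = (6.4721, -7.1949)
End effector: (6.4721, -7.1949)

Answer: 6.4721 -7.1949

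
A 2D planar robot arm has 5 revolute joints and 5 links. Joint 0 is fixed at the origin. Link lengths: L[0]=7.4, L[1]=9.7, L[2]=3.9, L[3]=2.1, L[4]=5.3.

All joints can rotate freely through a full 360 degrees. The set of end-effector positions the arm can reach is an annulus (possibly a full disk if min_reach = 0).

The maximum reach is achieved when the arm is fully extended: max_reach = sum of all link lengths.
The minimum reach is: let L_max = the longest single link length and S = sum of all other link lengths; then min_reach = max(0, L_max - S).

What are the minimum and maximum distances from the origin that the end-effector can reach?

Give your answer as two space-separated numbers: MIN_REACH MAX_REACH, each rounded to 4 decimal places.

Link lengths: [7.4, 9.7, 3.9, 2.1, 5.3]
max_reach = 7.4 + 9.7 + 3.9 + 2.1 + 5.3 = 28.4
L_max = max([7.4, 9.7, 3.9, 2.1, 5.3]) = 9.7
S (sum of others) = 28.4 - 9.7 = 18.7
min_reach = max(0, 9.7 - 18.7) = max(0, -9) = 0

Answer: 0.0000 28.4000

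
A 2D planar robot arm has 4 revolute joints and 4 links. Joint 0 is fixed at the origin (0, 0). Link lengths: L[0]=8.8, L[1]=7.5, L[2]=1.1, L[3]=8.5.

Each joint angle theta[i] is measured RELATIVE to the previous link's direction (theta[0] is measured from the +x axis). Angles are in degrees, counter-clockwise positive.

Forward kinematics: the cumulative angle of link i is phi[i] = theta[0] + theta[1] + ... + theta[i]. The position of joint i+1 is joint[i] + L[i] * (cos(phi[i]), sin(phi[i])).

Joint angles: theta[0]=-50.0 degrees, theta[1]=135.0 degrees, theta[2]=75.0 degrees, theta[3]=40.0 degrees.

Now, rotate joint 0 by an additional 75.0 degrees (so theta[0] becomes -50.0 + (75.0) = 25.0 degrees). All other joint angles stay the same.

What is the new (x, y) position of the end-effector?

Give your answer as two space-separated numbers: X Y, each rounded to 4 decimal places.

joint[0] = (0.0000, 0.0000)  (base)
link 0: phi[0] = 25 = 25 deg
  cos(25 deg) = 0.9063, sin(25 deg) = 0.4226
  joint[1] = (0.0000, 0.0000) + 8.8 * (0.9063, 0.4226) = (0.0000 + 7.9755, 0.0000 + 3.7190) = (7.9755, 3.7190)
link 1: phi[1] = 25 + 135 = 160 deg
  cos(160 deg) = -0.9397, sin(160 deg) = 0.3420
  joint[2] = (7.9755, 3.7190) + 7.5 * (-0.9397, 0.3420) = (7.9755 + -7.0477, 3.7190 + 2.5652) = (0.9278, 6.2842)
link 2: phi[2] = 25 + 135 + 75 = 235 deg
  cos(235 deg) = -0.5736, sin(235 deg) = -0.8192
  joint[3] = (0.9278, 6.2842) + 1.1 * (-0.5736, -0.8192) = (0.9278 + -0.6309, 6.2842 + -0.9011) = (0.2969, 5.3831)
link 3: phi[3] = 25 + 135 + 75 + 40 = 275 deg
  cos(275 deg) = 0.0872, sin(275 deg) = -0.9962
  joint[4] = (0.2969, 5.3831) + 8.5 * (0.0872, -0.9962) = (0.2969 + 0.7408, 5.3831 + -8.4677) = (1.0377, -3.0845)
End effector: (1.0377, -3.0845)

Answer: 1.0377 -3.0845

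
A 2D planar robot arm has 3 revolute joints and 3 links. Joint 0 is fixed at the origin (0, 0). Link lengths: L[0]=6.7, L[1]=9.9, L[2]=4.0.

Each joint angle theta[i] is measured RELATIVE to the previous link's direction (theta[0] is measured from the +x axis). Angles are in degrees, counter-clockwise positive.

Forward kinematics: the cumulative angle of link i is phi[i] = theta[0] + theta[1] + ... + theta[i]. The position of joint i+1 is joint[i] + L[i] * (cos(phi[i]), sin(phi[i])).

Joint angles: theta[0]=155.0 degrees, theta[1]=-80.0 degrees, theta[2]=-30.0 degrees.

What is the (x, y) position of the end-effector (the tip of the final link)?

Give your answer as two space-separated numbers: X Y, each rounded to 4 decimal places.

Answer: -0.6815 15.2226

Derivation:
joint[0] = (0.0000, 0.0000)  (base)
link 0: phi[0] = 155 = 155 deg
  cos(155 deg) = -0.9063, sin(155 deg) = 0.4226
  joint[1] = (0.0000, 0.0000) + 6.7 * (-0.9063, 0.4226) = (0.0000 + -6.0723, 0.0000 + 2.8315) = (-6.0723, 2.8315)
link 1: phi[1] = 155 + -80 = 75 deg
  cos(75 deg) = 0.2588, sin(75 deg) = 0.9659
  joint[2] = (-6.0723, 2.8315) + 9.9 * (0.2588, 0.9659) = (-6.0723 + 2.5623, 2.8315 + 9.5627) = (-3.5100, 12.3942)
link 2: phi[2] = 155 + -80 + -30 = 45 deg
  cos(45 deg) = 0.7071, sin(45 deg) = 0.7071
  joint[3] = (-3.5100, 12.3942) + 4 * (0.7071, 0.7071) = (-3.5100 + 2.8284, 12.3942 + 2.8284) = (-0.6815, 15.2226)
End effector: (-0.6815, 15.2226)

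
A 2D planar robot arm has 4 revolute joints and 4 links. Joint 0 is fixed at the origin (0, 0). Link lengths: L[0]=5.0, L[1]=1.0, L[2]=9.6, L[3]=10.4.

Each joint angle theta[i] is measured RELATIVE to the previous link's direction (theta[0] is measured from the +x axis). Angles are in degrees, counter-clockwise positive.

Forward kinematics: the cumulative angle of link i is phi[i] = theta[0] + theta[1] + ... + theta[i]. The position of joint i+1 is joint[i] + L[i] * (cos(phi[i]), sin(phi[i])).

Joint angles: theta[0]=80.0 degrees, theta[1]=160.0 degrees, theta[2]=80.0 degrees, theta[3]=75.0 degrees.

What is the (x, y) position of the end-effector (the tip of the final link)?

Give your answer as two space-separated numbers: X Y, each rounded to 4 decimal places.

joint[0] = (0.0000, 0.0000)  (base)
link 0: phi[0] = 80 = 80 deg
  cos(80 deg) = 0.1736, sin(80 deg) = 0.9848
  joint[1] = (0.0000, 0.0000) + 5 * (0.1736, 0.9848) = (0.0000 + 0.8682, 0.0000 + 4.9240) = (0.8682, 4.9240)
link 1: phi[1] = 80 + 160 = 240 deg
  cos(240 deg) = -0.5000, sin(240 deg) = -0.8660
  joint[2] = (0.8682, 4.9240) + 1 * (-0.5000, -0.8660) = (0.8682 + -0.5000, 4.9240 + -0.8660) = (0.3682, 4.0580)
link 2: phi[2] = 80 + 160 + 80 = 320 deg
  cos(320 deg) = 0.7660, sin(320 deg) = -0.6428
  joint[3] = (0.3682, 4.0580) + 9.6 * (0.7660, -0.6428) = (0.3682 + 7.3540, 4.0580 + -6.1708) = (7.7223, -2.1127)
link 3: phi[3] = 80 + 160 + 80 + 75 = 395 deg
  cos(395 deg) = 0.8192, sin(395 deg) = 0.5736
  joint[4] = (7.7223, -2.1127) + 10.4 * (0.8192, 0.5736) = (7.7223 + 8.5192, -2.1127 + 5.9652) = (16.2414, 3.8524)
End effector: (16.2414, 3.8524)

Answer: 16.2414 3.8524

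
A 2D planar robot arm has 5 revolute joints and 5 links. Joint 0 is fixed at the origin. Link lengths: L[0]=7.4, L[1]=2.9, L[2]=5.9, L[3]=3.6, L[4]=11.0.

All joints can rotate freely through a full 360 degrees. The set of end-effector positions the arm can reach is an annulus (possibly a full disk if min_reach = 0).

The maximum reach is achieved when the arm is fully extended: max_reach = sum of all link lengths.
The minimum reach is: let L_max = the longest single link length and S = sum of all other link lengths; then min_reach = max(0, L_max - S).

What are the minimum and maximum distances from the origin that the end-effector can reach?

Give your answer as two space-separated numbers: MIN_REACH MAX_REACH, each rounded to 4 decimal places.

Link lengths: [7.4, 2.9, 5.9, 3.6, 11.0]
max_reach = 7.4 + 2.9 + 5.9 + 3.6 + 11 = 30.8
L_max = max([7.4, 2.9, 5.9, 3.6, 11.0]) = 11
S (sum of others) = 30.8 - 11 = 19.8
min_reach = max(0, 11 - 19.8) = max(0, -8.8) = 0

Answer: 0.0000 30.8000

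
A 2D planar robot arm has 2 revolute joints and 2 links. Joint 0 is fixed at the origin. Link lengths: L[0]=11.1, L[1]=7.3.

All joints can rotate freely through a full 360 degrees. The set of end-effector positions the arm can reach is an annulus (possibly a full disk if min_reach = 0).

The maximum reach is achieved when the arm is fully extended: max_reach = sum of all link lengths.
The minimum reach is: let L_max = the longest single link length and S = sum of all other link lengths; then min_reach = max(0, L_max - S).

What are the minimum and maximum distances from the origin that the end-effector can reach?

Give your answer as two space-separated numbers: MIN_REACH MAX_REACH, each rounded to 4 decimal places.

Answer: 3.8000 18.4000

Derivation:
Link lengths: [11.1, 7.3]
max_reach = 11.1 + 7.3 = 18.4
L_max = max([11.1, 7.3]) = 11.1
S (sum of others) = 18.4 - 11.1 = 7.3
min_reach = max(0, 11.1 - 7.3) = max(0, 3.8) = 3.8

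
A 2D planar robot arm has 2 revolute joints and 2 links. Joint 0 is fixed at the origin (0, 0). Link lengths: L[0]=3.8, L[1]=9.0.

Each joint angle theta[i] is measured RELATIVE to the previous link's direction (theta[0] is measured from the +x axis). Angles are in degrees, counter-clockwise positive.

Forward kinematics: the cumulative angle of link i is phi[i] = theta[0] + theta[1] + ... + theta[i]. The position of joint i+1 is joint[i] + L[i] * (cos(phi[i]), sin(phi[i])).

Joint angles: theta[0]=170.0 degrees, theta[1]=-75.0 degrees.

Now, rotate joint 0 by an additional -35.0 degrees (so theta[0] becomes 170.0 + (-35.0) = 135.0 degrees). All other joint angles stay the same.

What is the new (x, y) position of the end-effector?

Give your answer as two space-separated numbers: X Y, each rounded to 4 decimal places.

Answer: 1.8130 10.4812

Derivation:
joint[0] = (0.0000, 0.0000)  (base)
link 0: phi[0] = 135 = 135 deg
  cos(135 deg) = -0.7071, sin(135 deg) = 0.7071
  joint[1] = (0.0000, 0.0000) + 3.8 * (-0.7071, 0.7071) = (0.0000 + -2.6870, 0.0000 + 2.6870) = (-2.6870, 2.6870)
link 1: phi[1] = 135 + -75 = 60 deg
  cos(60 deg) = 0.5000, sin(60 deg) = 0.8660
  joint[2] = (-2.6870, 2.6870) + 9 * (0.5000, 0.8660) = (-2.6870 + 4.5000, 2.6870 + 7.7942) = (1.8130, 10.4812)
End effector: (1.8130, 10.4812)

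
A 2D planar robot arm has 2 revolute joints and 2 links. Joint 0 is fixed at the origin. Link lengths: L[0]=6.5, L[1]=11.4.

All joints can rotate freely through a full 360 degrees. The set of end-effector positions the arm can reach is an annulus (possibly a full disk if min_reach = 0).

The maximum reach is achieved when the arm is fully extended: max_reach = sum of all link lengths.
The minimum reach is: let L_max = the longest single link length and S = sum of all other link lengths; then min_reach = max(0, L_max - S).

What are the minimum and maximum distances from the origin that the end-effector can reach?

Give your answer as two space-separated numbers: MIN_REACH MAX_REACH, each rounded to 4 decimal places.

Answer: 4.9000 17.9000

Derivation:
Link lengths: [6.5, 11.4]
max_reach = 6.5 + 11.4 = 17.9
L_max = max([6.5, 11.4]) = 11.4
S (sum of others) = 17.9 - 11.4 = 6.5
min_reach = max(0, 11.4 - 6.5) = max(0, 4.9) = 4.9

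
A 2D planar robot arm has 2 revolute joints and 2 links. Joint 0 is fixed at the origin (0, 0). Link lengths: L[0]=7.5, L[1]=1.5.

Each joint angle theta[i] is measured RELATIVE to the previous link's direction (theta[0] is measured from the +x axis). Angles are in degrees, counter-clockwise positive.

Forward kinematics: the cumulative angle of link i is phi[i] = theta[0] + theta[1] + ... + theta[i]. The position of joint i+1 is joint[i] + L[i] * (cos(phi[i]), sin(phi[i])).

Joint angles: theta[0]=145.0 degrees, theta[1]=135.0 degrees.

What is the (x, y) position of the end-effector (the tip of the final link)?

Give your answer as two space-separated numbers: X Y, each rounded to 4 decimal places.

Answer: -5.8832 2.8246

Derivation:
joint[0] = (0.0000, 0.0000)  (base)
link 0: phi[0] = 145 = 145 deg
  cos(145 deg) = -0.8192, sin(145 deg) = 0.5736
  joint[1] = (0.0000, 0.0000) + 7.5 * (-0.8192, 0.5736) = (0.0000 + -6.1436, 0.0000 + 4.3018) = (-6.1436, 4.3018)
link 1: phi[1] = 145 + 135 = 280 deg
  cos(280 deg) = 0.1736, sin(280 deg) = -0.9848
  joint[2] = (-6.1436, 4.3018) + 1.5 * (0.1736, -0.9848) = (-6.1436 + 0.2605, 4.3018 + -1.4772) = (-5.8832, 2.8246)
End effector: (-5.8832, 2.8246)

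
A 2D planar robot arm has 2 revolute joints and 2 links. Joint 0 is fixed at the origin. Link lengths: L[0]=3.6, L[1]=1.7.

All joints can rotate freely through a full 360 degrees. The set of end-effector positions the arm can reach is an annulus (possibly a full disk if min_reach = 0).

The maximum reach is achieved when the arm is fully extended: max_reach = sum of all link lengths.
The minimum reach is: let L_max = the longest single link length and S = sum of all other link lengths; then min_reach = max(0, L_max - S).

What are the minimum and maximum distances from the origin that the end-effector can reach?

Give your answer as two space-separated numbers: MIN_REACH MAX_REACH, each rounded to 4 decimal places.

Answer: 1.9000 5.3000

Derivation:
Link lengths: [3.6, 1.7]
max_reach = 3.6 + 1.7 = 5.3
L_max = max([3.6, 1.7]) = 3.6
S (sum of others) = 5.3 - 3.6 = 1.7
min_reach = max(0, 3.6 - 1.7) = max(0, 1.9) = 1.9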